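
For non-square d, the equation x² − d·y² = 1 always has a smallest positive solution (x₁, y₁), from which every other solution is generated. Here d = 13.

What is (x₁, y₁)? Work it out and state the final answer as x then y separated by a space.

649 180

√13 → a₀=3, period (1,1,1,1,6); ℓ=5 odd so k=9
k=0  a_k=3  p_k/q_k = 3/1
k=1  a_k=1  p_k/q_k = 4/1
k=2  a_k=1  p_k/q_k = 7/2
k=3  a_k=1  p_k/q_k = 11/3
k=4  a_k=1  p_k/q_k = 18/5
…
k=7  a_k=1  p_k/q_k = 256/71
k=8  a_k=1  p_k/q_k = 393/109
k=9  a_k=1  p_k/q_k = 649/180
(x₁, y₁) = (649, 180);  649² − 13·180² = 1 ✓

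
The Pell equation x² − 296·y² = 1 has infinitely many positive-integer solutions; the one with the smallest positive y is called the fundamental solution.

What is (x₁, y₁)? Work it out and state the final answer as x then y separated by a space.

d=296: √d = [17; 4,1,7,1,4,34] (ℓ=6, even), read p_5/q_5
k=0  a_k=17  p_k/q_k = 17/1
…
k=2  a_k=1  p_k/q_k = 86/5
…
k=4  a_k=1  p_k/q_k = 757/44
k=5  a_k=4  p_k/q_k = 3699/215
(x₁, y₁) = (3699, 215);  3699² − 296·215² = 1 ✓

3699 215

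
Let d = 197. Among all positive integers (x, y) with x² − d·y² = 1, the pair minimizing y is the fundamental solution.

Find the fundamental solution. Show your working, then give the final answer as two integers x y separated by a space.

393 28

[14; 28] for √197; ℓ=1 ⇒ convergent index 1
i=0: a=14 ⇒ p=14, q=1
i=1: a=28 ⇒ p=393, q=28
(x₁, y₁) = (393, 28);  393² − 197·28² = 1 ✓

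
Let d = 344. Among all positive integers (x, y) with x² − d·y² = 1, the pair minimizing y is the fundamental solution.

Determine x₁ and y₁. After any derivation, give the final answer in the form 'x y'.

10405 561

[18; 1,1,4,1,3,1,4,1,1,36] for √344; ℓ=10 ⇒ convergent index 9
a_0=18:  p_0=18·1+0=18,  q_0=18·0+1=1
a_1=1:  p_1=1·18+1=19,  q_1=1·1+0=1
…
a_4=1:  p_4=1·167+37=204,  q_4=1·9+2=11
a_5=3:  p_5=3·204+167=779,  q_5=3·11+9=42
a_6=1:  p_6=1·779+204=983,  q_6=1·42+11=53
a_7=4:  p_7=4·983+779=4711,  q_7=4·53+42=254
a_8=1:  p_8=1·4711+983=5694,  q_8=1·254+53=307
a_9=1:  p_9=1·5694+4711=10405,  q_9=1·307+254=561
fundamental: x₁=10405, y₁=561  (since 108264025 − 344·314721 = 1)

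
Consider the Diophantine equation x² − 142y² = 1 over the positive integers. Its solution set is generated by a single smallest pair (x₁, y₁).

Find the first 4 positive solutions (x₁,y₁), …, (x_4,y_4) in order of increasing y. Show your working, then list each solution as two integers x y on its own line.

[11; 1,10,1,22] for √142; ℓ=4 ⇒ convergent index 3
a_0=11:  p_0=11·1+0=11,  q_0=11·0+1=1
…
a_2=10:  p_2=10·12+11=131,  q_2=10·1+1=11
a_3=1:  p_3=1·131+12=143,  q_3=1·11+1=12
(x₁, y₁) = (143, 12);  143² − 142·12² = 1 ✓
k=2:  x_2 = 143·143+142·12·12 = 40897,  y_2 = 143·12+12·143 = 3432
k=3:  x_3 = 143·40897+142·12·3432 = 11696399,  y_3 = 143·3432+12·40897 = 981540
k=4:  x_4 = 143·11696399+142·12·981540 = 3345129217,  y_4 = 143·981540+12·11696399 = 280717008

143 12
40897 3432
11696399 981540
3345129217 280717008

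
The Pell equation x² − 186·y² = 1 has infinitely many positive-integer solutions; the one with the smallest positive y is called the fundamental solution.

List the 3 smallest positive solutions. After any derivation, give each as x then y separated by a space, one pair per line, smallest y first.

d=186: √d = [13; 1,1,1,3,4,3,1,1,1,26] (ℓ=10, even), read p_9/q_9
k=0  a_k=13  p_k/q_k = 13/1
k=1  a_k=1  p_k/q_k = 14/1
k=2  a_k=1  p_k/q_k = 27/2
…
k=4  a_k=3  p_k/q_k = 150/11
k=5  a_k=4  p_k/q_k = 641/47
k=6  a_k=3  p_k/q_k = 2073/152
k=7  a_k=1  p_k/q_k = 2714/199
k=8  a_k=1  p_k/q_k = 4787/351
k=9  a_k=1  p_k/q_k = 7501/550
fundamental: x₁=7501, y₁=550  (since 56265001 − 186·302500 = 1)
(7501+550√186)^2 = 112530001 + 8251100√186
(7501+550√186)^3 = 1688175067501 + 123783001650√186

7501 550
112530001 8251100
1688175067501 123783001650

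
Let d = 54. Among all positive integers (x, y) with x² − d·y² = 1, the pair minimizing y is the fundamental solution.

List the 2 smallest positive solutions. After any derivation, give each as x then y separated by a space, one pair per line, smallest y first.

485 66
470449 64020

√54 → a₀=7, period (2,1,6,1,2,14); ℓ=6 even so k=5
i=0: a=7 ⇒ p=7, q=1
i=1: a=2 ⇒ p=15, q=2
i=2: a=1 ⇒ p=22, q=3
i=3: a=6 ⇒ p=147, q=20
i=4: a=1 ⇒ p=169, q=23
i=5: a=2 ⇒ p=485, q=66
(x₁, y₁) = (485, 66);  485² − 54·66² = 1 ✓
n=2: (485,66)∘(485,66) = (485·485+54·66·66, 485·66+66·485) = (470449,64020)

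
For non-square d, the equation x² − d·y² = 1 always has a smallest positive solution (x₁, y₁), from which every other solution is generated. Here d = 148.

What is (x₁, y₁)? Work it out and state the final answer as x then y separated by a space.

73 6

√148 → a₀=12, period (6,24); ℓ=2 even so k=1
step 0: (12, 1)  from 12·(1,0) + (0,1)
step 1: (73, 6)  from 6·(12,1) + (1,0)
(x₁, y₁) = (73, 6);  73² − 148·6² = 1 ✓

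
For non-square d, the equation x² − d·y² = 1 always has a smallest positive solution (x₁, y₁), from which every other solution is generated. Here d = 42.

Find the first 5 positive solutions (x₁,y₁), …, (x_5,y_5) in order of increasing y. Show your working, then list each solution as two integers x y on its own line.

13 2
337 52
8749 1350
227137 35048
5896813 909898

[6; 2,12] for √42; ℓ=2 ⇒ convergent index 1
k=0  a_k=6  p_k/q_k = 6/1
k=1  a_k=2  p_k/q_k = 13/2
(x₁, y₁) = (13, 2);  13² − 42·2² = 1 ✓
(13+2√42)^2 = 337 + 52√42
(13+2√42)^3 = 8749 + 1350√42
(13+2√42)^4 = 227137 + 35048√42
(13+2√42)^5 = 5896813 + 909898√42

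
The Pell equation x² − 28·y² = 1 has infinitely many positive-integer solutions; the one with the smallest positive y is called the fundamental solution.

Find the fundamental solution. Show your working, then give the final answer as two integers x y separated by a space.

[5; 3,2,3,10] for √28; ℓ=4 ⇒ convergent index 3
a_0=5:  p_0=5·1+0=5,  q_0=5·0+1=1
a_1=3:  p_1=3·5+1=16,  q_1=3·1+0=3
a_2=2:  p_2=2·16+5=37,  q_2=2·3+1=7
a_3=3:  p_3=3·37+16=127,  q_3=3·7+3=24
fundamental: x₁=127, y₁=24  (since 16129 − 28·576 = 1)

127 24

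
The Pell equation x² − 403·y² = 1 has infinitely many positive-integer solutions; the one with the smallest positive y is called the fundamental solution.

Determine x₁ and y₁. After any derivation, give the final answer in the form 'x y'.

√403 = [20; 13,2,1,3,1,3,1,2,13,40, …], period ℓ=10 (even) → k=9
k=0  a_k=20  p_k/q_k = 20/1
k=1  a_k=13  p_k/q_k = 261/13
k=2  a_k=2  p_k/q_k = 542/27
k=3  a_k=1  p_k/q_k = 803/40
k=4  a_k=3  p_k/q_k = 2951/147
k=5  a_k=1  p_k/q_k = 3754/187
…
k=8  a_k=2  p_k/q_k = 50147/2498
k=9  a_k=13  p_k/q_k = 669878/33369
fundamental: x₁=669878, y₁=33369  (since 448736534884 − 403·1113490161 = 1)

669878 33369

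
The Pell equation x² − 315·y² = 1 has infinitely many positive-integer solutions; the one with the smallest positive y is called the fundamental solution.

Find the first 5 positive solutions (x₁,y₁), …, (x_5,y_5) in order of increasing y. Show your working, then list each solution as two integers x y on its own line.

√315 = [17; 1,2,1,34, …], period ℓ=4 (even) → k=3
k=0  a_k=17  p_k/q_k = 17/1
k=1  a_k=1  p_k/q_k = 18/1
k=2  a_k=2  p_k/q_k = 53/3
k=3  a_k=1  p_k/q_k = 71/4
→ (71, 4).  Check: 71²=5041, 315·4²=5040, difference 1.
k=2:  x_2 = 71·71+315·4·4 = 10081,  y_2 = 71·4+4·71 = 568
k=3:  x_3 = 71·10081+315·4·568 = 1431431,  y_3 = 71·568+4·10081 = 80652
k=4:  x_4 = 71·1431431+315·4·80652 = 203253121,  y_4 = 71·80652+4·1431431 = 11452016
k=5:  x_5 = 71·203253121+315·4·11452016 = 28860511751,  y_5 = 71·11452016+4·203253121 = 1626105620

71 4
10081 568
1431431 80652
203253121 11452016
28860511751 1626105620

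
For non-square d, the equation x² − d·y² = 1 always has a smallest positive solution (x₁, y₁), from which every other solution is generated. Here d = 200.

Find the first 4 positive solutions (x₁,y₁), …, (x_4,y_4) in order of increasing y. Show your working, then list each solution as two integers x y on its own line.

√200 = [14; 7,28, …], period ℓ=2 (even) → k=1
k=0  a_k=14  p_k/q_k = 14/1
k=1  a_k=7  p_k/q_k = 99/7
(x₁, y₁) = (99, 7);  99² − 200·7² = 1 ✓
(99+7√200)^2 = 19601 + 1386√200
(99+7√200)^3 = 3880899 + 274421√200
(99+7√200)^4 = 768398401 + 54333972√200

99 7
19601 1386
3880899 274421
768398401 54333972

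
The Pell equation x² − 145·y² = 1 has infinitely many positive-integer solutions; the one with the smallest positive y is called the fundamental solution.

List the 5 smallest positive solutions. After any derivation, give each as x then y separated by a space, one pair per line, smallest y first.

√145 → a₀=12, period (24); ℓ=1 odd so k=1
i=0: a=12 ⇒ p=12, q=1
i=1: a=24 ⇒ p=289, q=24
fundamental: x₁=289, y₁=24  (since 83521 − 145·576 = 1)
n=2: (289,24)∘(289,24) = (289·289+145·24·24, 289·24+24·289) = (167041,13872)
n=3: (167041,13872)∘(289,24) = (289·167041+145·24·13872, 289·13872+24·167041) = (96549409,8017992)
n=4: (96549409,8017992)∘(289,24) = (289·96549409+145·24·8017992, 289·8017992+24·96549409) = (55805391361,4634385504)
n=5: (55805391361,4634385504)∘(289,24) = (289·55805391361+145·24·4634385504, 289·4634385504+24·55805391361) = (32255419657249,2678666803320)

289 24
167041 13872
96549409 8017992
55805391361 4634385504
32255419657249 2678666803320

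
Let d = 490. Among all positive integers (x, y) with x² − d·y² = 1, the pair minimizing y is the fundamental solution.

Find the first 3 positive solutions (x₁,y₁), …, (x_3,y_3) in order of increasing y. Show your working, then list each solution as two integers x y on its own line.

[22; 7,2,1,4,4,4,1,2,7,44] for √490; ℓ=10 ⇒ convergent index 9
i=0: a=22 ⇒ p=22, q=1
i=1: a=7 ⇒ p=155, q=7
i=2: a=2 ⇒ p=332, q=15
…
i=4: a=4 ⇒ p=2280, q=103
i=5: a=4 ⇒ p=9607, q=434
…
i=7: a=1 ⇒ p=50315, q=2273
i=8: a=2 ⇒ p=141338, q=6385
i=9: a=7 ⇒ p=1039681, q=46968
→ (1039681, 46968).  Check: 1039681²=1080936581761, 490·46968²=1080936581760, difference 1.
(x_2, y_2) = (1039681·1039681 + 490·46968·46968, 1039681·46968 + 46968·1039681) = (2161873163521, 97663474416)
(x_3, y_3) = (1039681·2161873163521 + 490·46968·97663474416, 1039681·97663474416 + 46968·2161873163521) = (4495316905044313921, 203077717488555624)

1039681 46968
2161873163521 97663474416
4495316905044313921 203077717488555624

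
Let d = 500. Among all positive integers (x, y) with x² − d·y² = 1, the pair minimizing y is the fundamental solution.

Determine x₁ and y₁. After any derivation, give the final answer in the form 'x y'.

930249 41602

[22; 2,1,3,2,1,…,1,2,44] for √500; ℓ=14 ⇒ convergent index 13
step 0: (22, 1)  from 22·(1,0) + (0,1)
step 1: (45, 2)  from 2·(22,1) + (1,0)
…
step 3: (246, 11)  from 3·(67,3) + (45,2)
…
step 6: (1364, 61)  from 1·(805,36) + (559,25)
…
step 8: (15809, 707)  from 1·(14445,646) + (1364,61)
step 9: (30254, 1353)  from 1·(15809,707) + (14445,646)
step 10: (76317, 3413)  from 2·(30254,1353) + (15809,707)
step 11: (259205, 11592)  from 3·(76317,3413) + (30254,1353)
step 12: (335522, 15005)  from 1·(259205,11592) + (76317,3413)
step 13: (930249, 41602)  from 2·(335522,15005) + (259205,11592)
→ (930249, 41602).  Check: 930249²=865363202001, 500·41602²=865363202000, difference 1.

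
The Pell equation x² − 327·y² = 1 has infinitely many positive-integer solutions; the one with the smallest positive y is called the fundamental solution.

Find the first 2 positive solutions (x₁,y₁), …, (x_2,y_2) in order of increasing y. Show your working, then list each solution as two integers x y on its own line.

[18; 12,36] for √327; ℓ=2 ⇒ convergent index 1
i=0: a=18 ⇒ p=18, q=1
i=1: a=12 ⇒ p=217, q=12
(x₁, y₁) = (217, 12);  217² − 327·12² = 1 ✓
n=2: (217,12)∘(217,12) = (217·217+327·12·12, 217·12+12·217) = (94177,5208)

217 12
94177 5208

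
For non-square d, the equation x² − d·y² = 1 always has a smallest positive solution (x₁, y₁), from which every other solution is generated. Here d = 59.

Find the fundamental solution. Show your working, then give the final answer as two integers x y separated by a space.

√59 → a₀=7, period (1,2,7,2,1,14); ℓ=6 even so k=5
step 0: (7, 1)  from 7·(1,0) + (0,1)
…
step 2: (23, 3)  from 2·(8,1) + (7,1)
step 3: (169, 22)  from 7·(23,3) + (8,1)
step 4: (361, 47)  from 2·(169,22) + (23,3)
step 5: (530, 69)  from 1·(361,47) + (169,22)
(x₁, y₁) = (530, 69);  530² − 59·69² = 1 ✓

530 69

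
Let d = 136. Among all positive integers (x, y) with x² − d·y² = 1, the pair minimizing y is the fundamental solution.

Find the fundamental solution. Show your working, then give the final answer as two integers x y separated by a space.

35 3

d=136: √d = [11; 1,1,1,22] (ℓ=4, even), read p_3/q_3
i=0: a=11 ⇒ p=11, q=1
i=1: a=1 ⇒ p=12, q=1
i=2: a=1 ⇒ p=23, q=2
i=3: a=1 ⇒ p=35, q=3
→ (35, 3).  Check: 35²=1225, 136·3²=1224, difference 1.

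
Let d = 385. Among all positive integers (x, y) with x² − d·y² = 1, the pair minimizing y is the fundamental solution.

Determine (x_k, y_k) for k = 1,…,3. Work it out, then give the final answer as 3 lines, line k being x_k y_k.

√385 → a₀=19, period (1,1,1,1,1,…,1,1,38); ℓ=16 even so k=15
k=0  a_k=19  p_k/q_k = 19/1
k=1  a_k=1  p_k/q_k = 20/1
k=2  a_k=1  p_k/q_k = 39/2
k=3  a_k=1  p_k/q_k = 59/3
k=4  a_k=1  p_k/q_k = 98/5
k=5  a_k=1  p_k/q_k = 157/8
k=6  a_k=3  p_k/q_k = 569/29
k=7  a_k=1  p_k/q_k = 726/37
k=8  a_k=2  p_k/q_k = 2021/103
…
k=10  a_k=3  p_k/q_k = 10262/523
k=11  a_k=1  p_k/q_k = 13009/663
k=12  a_k=1  p_k/q_k = 23271/1186
k=13  a_k=1  p_k/q_k = 36280/1849
k=14  a_k=1  p_k/q_k = 59551/3035
k=15  a_k=1  p_k/q_k = 95831/4884
(x₁, y₁) = (95831, 4884);  95831² − 385·4884² = 1 ✓
k=2:  x_2 = 95831·95831+385·4884·4884 = 18367161121,  y_2 = 95831·4884+4884·95831 = 936077208
k=3:  x_3 = 95831·18367161121+385·4884·936077208 = 3520286834677271,  y_3 = 95831·936077208+4884·18367161121 = 179410429834812

95831 4884
18367161121 936077208
3520286834677271 179410429834812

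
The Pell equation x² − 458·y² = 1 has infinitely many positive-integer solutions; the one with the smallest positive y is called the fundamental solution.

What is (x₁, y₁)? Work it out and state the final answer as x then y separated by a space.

√458 = [21; 2,2,42, …], period ℓ=3 (odd) → k=5
step 0: (21, 1)  from 21·(1,0) + (0,1)
…
step 2: (107, 5)  from 2·(43,2) + (21,1)
step 3: (4537, 212)  from 42·(107,5) + (43,2)
step 4: (9181, 429)  from 2·(4537,212) + (107,5)
step 5: (22899, 1070)  from 2·(9181,429) + (4537,212)
(x₁, y₁) = (22899, 1070);  22899² − 458·1070² = 1 ✓

22899 1070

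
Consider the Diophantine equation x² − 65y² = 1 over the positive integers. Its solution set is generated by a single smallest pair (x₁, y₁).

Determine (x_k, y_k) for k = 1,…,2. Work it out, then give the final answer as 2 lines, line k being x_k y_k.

[8; 16] for √65; ℓ=1 ⇒ convergent index 1
k=0  a_k=8  p_k/q_k = 8/1
k=1  a_k=16  p_k/q_k = 129/16
(x₁, y₁) = (129, 16);  129² − 65·16² = 1 ✓
n=2: (129,16)∘(129,16) = (129·129+65·16·16, 129·16+16·129) = (33281,4128)

129 16
33281 4128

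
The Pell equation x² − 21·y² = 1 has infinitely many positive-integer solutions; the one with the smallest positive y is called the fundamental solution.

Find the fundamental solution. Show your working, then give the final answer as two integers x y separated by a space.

55 12

d=21: √d = [4; 1,1,2,1,1,8] (ℓ=6, even), read p_5/q_5
a_0=4:  p_0=4·1+0=4,  q_0=4·0+1=1
…
a_4=1:  p_4=1·23+9=32,  q_4=1·5+2=7
a_5=1:  p_5=1·32+23=55,  q_5=1·7+5=12
fundamental: x₁=55, y₁=12  (since 3025 − 21·144 = 1)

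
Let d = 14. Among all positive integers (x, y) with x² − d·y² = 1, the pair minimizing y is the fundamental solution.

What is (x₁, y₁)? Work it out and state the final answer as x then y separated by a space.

√14 = [3; 1,2,1,6, …], period ℓ=4 (even) → k=3
step 0: (3, 1)  from 3·(1,0) + (0,1)
…
step 2: (11, 3)  from 2·(4,1) + (3,1)
step 3: (15, 4)  from 1·(11,3) + (4,1)
→ (15, 4).  Check: 15²=225, 14·4²=224, difference 1.

15 4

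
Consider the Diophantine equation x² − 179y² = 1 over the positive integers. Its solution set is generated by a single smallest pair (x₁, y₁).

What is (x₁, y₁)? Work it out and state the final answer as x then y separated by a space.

4190210 313191

√179 → a₀=13, period (2,1,1,1,3,…,1,2,26); ℓ=14 even so k=13
step 0: (13, 1)  from 13·(1,0) + (0,1)
step 1: (27, 2)  from 2·(13,1) + (1,0)
step 2: (40, 3)  from 1·(27,2) + (13,1)
…
step 4: (107, 8)  from 1·(67,5) + (40,3)
step 5: (388, 29)  from 3·(107,8) + (67,5)
…
step 8: (137042, 10243)  from 5·(26999,2018) + (2047,153)
…
step 10: (575167, 42990)  from 1·(438125,32747) + (137042,10243)
…
step 12: (1588459, 118727)  from 1·(1013292,75737) + (575167,42990)
step 13: (4190210, 313191)  from 2·(1588459,118727) + (1013292,75737)
(x₁, y₁) = (4190210, 313191);  4190210² − 179·313191² = 1 ✓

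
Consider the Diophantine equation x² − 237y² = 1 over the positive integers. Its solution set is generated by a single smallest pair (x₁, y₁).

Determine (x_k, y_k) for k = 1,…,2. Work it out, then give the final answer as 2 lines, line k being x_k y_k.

√237 = [15; 2,1,1,7,10,7,1,1,2,30, …], period ℓ=10 (even) → k=9
i=0: a=15 ⇒ p=15, q=1
…
i=2: a=1 ⇒ p=46, q=3
…
i=4: a=7 ⇒ p=585, q=38
…
i=8: a=1 ⇒ p=90075, q=5851
i=9: a=2 ⇒ p=228151, q=14820
→ (228151, 14820).  Check: 228151²=52052878801, 237·14820²=52052878800, difference 1.
(228151+14820√237)^2 = 104105757601 + 6762395640√237

228151 14820
104105757601 6762395640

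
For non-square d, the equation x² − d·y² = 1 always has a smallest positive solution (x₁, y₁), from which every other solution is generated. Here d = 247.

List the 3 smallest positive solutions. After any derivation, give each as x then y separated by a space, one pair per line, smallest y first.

85292 5427
14549450527 925759368
2481903468612476 157919736025485

√247 = [15; 1,2,1,1,9,1,9,1,1,2,1,30, …], period ℓ=12 (even) → k=11
k=0  a_k=15  p_k/q_k = 15/1
…
k=4  a_k=1  p_k/q_k = 110/7
…
k=7  a_k=9  p_k/q_k = 11520/733
k=8  a_k=1  p_k/q_k = 12683/807
k=9  a_k=1  p_k/q_k = 24203/1540
k=10  a_k=2  p_k/q_k = 61089/3887
k=11  a_k=1  p_k/q_k = 85292/5427
→ (85292, 5427).  Check: 85292²=7274725264, 247·5427²=7274725263, difference 1.
(x_2, y_2) = (85292·85292 + 247·5427·5427, 85292·5427 + 5427·85292) = (14549450527, 925759368)
(x_3, y_3) = (85292·14549450527 + 247·5427·925759368, 85292·925759368 + 5427·14549450527) = (2481903468612476, 157919736025485)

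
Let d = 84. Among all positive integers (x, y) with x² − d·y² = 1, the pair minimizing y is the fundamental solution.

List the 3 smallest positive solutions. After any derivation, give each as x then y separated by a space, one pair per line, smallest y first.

55 6
6049 660
665335 72594

[9; 6,18] for √84; ℓ=2 ⇒ convergent index 1
i=0: a=9 ⇒ p=9, q=1
i=1: a=6 ⇒ p=55, q=6
fundamental: x₁=55, y₁=6  (since 3025 − 84·36 = 1)
n=2: (55,6)∘(55,6) = (55·55+84·6·6, 55·6+6·55) = (6049,660)
n=3: (6049,660)∘(55,6) = (55·6049+84·6·660, 55·660+6·6049) = (665335,72594)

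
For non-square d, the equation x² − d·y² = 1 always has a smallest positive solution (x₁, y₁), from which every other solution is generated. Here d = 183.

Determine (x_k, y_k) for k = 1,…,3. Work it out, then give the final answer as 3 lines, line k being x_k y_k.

487 36
474337 35064
462003751 34152300

[13; 1,1,8,1,1,26] for √183; ℓ=6 ⇒ convergent index 5
k=0  a_k=13  p_k/q_k = 13/1
k=1  a_k=1  p_k/q_k = 14/1
…
k=3  a_k=8  p_k/q_k = 230/17
k=4  a_k=1  p_k/q_k = 257/19
k=5  a_k=1  p_k/q_k = 487/36
→ (487, 36).  Check: 487²=237169, 183·36²=237168, difference 1.
(487+36√183)^2 = 474337 + 35064√183
(487+36√183)^3 = 462003751 + 34152300√183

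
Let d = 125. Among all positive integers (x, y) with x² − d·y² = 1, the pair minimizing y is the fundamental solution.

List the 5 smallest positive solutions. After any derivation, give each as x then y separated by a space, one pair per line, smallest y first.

√125 = [11; 5,1,1,5,22, …], period ℓ=5 (odd) → k=9
k=0  a_k=11  p_k/q_k = 11/1
k=1  a_k=5  p_k/q_k = 56/5
…
k=4  a_k=5  p_k/q_k = 682/61
…
k=8  a_k=1  p_k/q_k = 167761/15005
k=9  a_k=5  p_k/q_k = 930249/83204
fundamental: x₁=930249, y₁=83204  (since 865363202001 − 125·6922905616 = 1)
k=2:  x_2 = 930249·930249+125·83204·83204 = 1730726404001,  y_2 = 930249·83204+83204·930249 = 154800875592
k=3:  x_3 = 930249·1730726404001+125·83204·154800875592 = 3220013013190122249,  y_3 = 930249·154800875592+83204·1730726404001 = 288006719437081612
k=4:  x_4 = 930249·3220013013190122249+125·83204·288006719437081612 = 5990827771012465337616001,  y_4 = 930249·288006719437081612+83204·3220013013190122249 = 535835925499096664087184
k=5:  x_5 = 930249·5990827771012465337616001+125·83204·535835925499096664087184 = 11145923086309929722690704506249,  y_5 = 930249·535835925499096664087184+83204·5990827771012465337616001 = 996921667718930338621440576020

930249 83204
1730726404001 154800875592
3220013013190122249 288006719437081612
5990827771012465337616001 535835925499096664087184
11145923086309929722690704506249 996921667718930338621440576020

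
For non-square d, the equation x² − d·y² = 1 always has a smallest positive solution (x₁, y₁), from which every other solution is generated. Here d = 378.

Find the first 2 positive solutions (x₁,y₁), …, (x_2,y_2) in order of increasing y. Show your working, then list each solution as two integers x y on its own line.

[19; 2,3,1,4,1,3,2,38] for √378; ℓ=8 ⇒ convergent index 7
a_0=19:  p_0=19·1+0=19,  q_0=19·0+1=1
…
a_2=3:  p_2=3·39+19=136,  q_2=3·2+1=7
a_3=1:  p_3=1·136+39=175,  q_3=1·7+2=9
…
a_5=1:  p_5=1·836+175=1011,  q_5=1·43+9=52
a_6=3:  p_6=3·1011+836=3869,  q_6=3·52+43=199
a_7=2:  p_7=2·3869+1011=8749,  q_7=2·199+52=450
→ (8749, 450).  Check: 8749²=76545001, 378·450²=76545000, difference 1.
n=2: (8749,450)∘(8749,450) = (8749·8749+378·450·450, 8749·450+450·8749) = (153090001,7874100)

8749 450
153090001 7874100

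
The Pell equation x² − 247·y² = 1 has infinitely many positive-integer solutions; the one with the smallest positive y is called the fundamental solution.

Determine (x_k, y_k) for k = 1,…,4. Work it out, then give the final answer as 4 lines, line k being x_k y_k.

85292 5427
14549450527 925759368
2481903468612476 157919736025485
423373021275241155457 26938580249245573872

[15; 1,2,1,1,9,1,9,1,1,2,1,30] for √247; ℓ=12 ⇒ convergent index 11
a_0=15:  p_0=15·1+0=15,  q_0=15·0+1=1
…
a_2=2:  p_2=2·16+15=47,  q_2=2·1+1=3
a_3=1:  p_3=1·47+16=63,  q_3=1·3+1=4
a_4=1:  p_4=1·63+47=110,  q_4=1·4+3=7
a_5=9:  p_5=9·110+63=1053,  q_5=9·7+4=67
a_6=1:  p_6=1·1053+110=1163,  q_6=1·67+7=74
…
a_10=2:  p_10=2·24203+12683=61089,  q_10=2·1540+807=3887
a_11=1:  p_11=1·61089+24203=85292,  q_11=1·3887+1540=5427
fundamental: x₁=85292, y₁=5427  (since 7274725264 − 247·29452329 = 1)
(x_2, y_2) = (85292·85292 + 247·5427·5427, 85292·5427 + 5427·85292) = (14549450527, 925759368)
(x_3, y_3) = (85292·14549450527 + 247·5427·925759368, 85292·925759368 + 5427·14549450527) = (2481903468612476, 157919736025485)
(x_4, y_4) = (85292·2481903468612476 + 247·5427·157919736025485, 85292·157919736025485 + 5427·2481903468612476) = (423373021275241155457, 26938580249245573872)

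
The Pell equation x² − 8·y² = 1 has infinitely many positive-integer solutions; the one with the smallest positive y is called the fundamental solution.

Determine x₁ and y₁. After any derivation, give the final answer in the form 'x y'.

3 1

[2; 1,4] for √8; ℓ=2 ⇒ convergent index 1
step 0: (2, 1)  from 2·(1,0) + (0,1)
step 1: (3, 1)  from 1·(2,1) + (1,0)
→ (3, 1).  Check: 3²=9, 8·1²=8, difference 1.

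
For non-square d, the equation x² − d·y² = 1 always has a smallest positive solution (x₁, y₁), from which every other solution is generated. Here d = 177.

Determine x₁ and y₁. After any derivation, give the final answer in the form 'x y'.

62423 4692

d=177: √d = [13; 3,3,2,8,2,3,3,26] (ℓ=8, even), read p_7/q_7
step 0: (13, 1)  from 13·(1,0) + (0,1)
step 1: (40, 3)  from 3·(13,1) + (1,0)
step 2: (133, 10)  from 3·(40,3) + (13,1)
…
step 5: (5468, 411)  from 2·(2581,194) + (306,23)
step 6: (18985, 1427)  from 3·(5468,411) + (2581,194)
step 7: (62423, 4692)  from 3·(18985,1427) + (5468,411)
(x₁, y₁) = (62423, 4692);  62423² − 177·4692² = 1 ✓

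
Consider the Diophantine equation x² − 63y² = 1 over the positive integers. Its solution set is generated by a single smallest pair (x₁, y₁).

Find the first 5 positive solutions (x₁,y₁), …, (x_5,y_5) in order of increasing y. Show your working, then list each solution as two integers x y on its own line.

8 1
127 16
2024 255
32257 4064
514088 64769

[7; 1,14] for √63; ℓ=2 ⇒ convergent index 1
step 0: (7, 1)  from 7·(1,0) + (0,1)
step 1: (8, 1)  from 1·(7,1) + (1,0)
fundamental: x₁=8, y₁=1  (since 64 − 63·1 = 1)
(8+1√63)^2 = 127 + 16√63
(8+1√63)^3 = 2024 + 255√63
(8+1√63)^4 = 32257 + 4064√63
(8+1√63)^5 = 514088 + 64769√63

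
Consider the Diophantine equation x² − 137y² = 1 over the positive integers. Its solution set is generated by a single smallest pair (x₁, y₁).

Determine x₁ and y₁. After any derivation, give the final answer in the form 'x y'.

[11; 1,2,2,1,1,2,2,1,22] for √137; ℓ=9 ⇒ convergent index 17
a_0=11:  p_0=11·1+0=11,  q_0=11·0+1=1
a_1=1:  p_1=1·11+1=12,  q_1=1·1+0=1
…
a_4=1:  p_4=1·82+35=117,  q_4=1·7+3=10
a_5=1:  p_5=1·117+82=199,  q_5=1·10+7=17
a_6=2:  p_6=2·199+117=515,  q_6=2·17+10=44
a_7=2:  p_7=2·515+199=1229,  q_7=2·44+17=105
…
a_9=22:  p_9=22·1744+1229=39597,  q_9=22·149+105=3383
a_10=1:  p_10=1·39597+1744=41341,  q_10=1·3383+149=3532
a_11=2:  p_11=2·41341+39597=122279,  q_11=2·3532+3383=10447
a_12=2:  p_12=2·122279+41341=285899,  q_12=2·10447+3532=24426
…
a_15=2:  p_15=2·694077+408178=1796332,  q_15=2·59299+34873=153471
a_16=2:  p_16=2·1796332+694077=4286741,  q_16=2·153471+59299=366241
a_17=1:  p_17=1·4286741+1796332=6083073,  q_17=1·366241+153471=519712
(x₁, y₁) = (6083073, 519712);  6083073² − 137·519712² = 1 ✓

6083073 519712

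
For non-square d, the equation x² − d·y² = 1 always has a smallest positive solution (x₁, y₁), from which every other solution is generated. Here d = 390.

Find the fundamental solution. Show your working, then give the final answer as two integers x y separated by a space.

d=390: √d = [19; 1,2,1,38] (ℓ=4, even), read p_3/q_3
a_0=19:  p_0=19·1+0=19,  q_0=19·0+1=1
…
a_2=2:  p_2=2·20+19=59,  q_2=2·1+1=3
a_3=1:  p_3=1·59+20=79,  q_3=1·3+1=4
fundamental: x₁=79, y₁=4  (since 6241 − 390·16 = 1)

79 4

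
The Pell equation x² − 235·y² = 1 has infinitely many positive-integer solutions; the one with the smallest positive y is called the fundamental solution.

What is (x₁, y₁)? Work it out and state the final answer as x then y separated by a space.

d=235: √d = [15; 3,30] (ℓ=2, even), read p_1/q_1
k=0  a_k=15  p_k/q_k = 15/1
k=1  a_k=3  p_k/q_k = 46/3
fundamental: x₁=46, y₁=3  (since 2116 − 235·9 = 1)

46 3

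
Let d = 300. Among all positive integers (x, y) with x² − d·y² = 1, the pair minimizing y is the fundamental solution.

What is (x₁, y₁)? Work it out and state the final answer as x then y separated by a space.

1351 78

√300 = [17; 3,8,3,34, …], period ℓ=4 (even) → k=3
k=0  a_k=17  p_k/q_k = 17/1
…
k=2  a_k=8  p_k/q_k = 433/25
k=3  a_k=3  p_k/q_k = 1351/78
→ (1351, 78).  Check: 1351²=1825201, 300·78²=1825200, difference 1.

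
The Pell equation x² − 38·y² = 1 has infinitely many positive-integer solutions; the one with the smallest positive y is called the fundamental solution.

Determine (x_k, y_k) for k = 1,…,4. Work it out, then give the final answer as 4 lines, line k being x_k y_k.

√38 = [6; 6,12, …], period ℓ=2 (even) → k=1
i=0: a=6 ⇒ p=6, q=1
i=1: a=6 ⇒ p=37, q=6
fundamental: x₁=37, y₁=6  (since 1369 − 38·36 = 1)
k=2:  x_2 = 37·37+38·6·6 = 2737,  y_2 = 37·6+6·37 = 444
k=3:  x_3 = 37·2737+38·6·444 = 202501,  y_3 = 37·444+6·2737 = 32850
k=4:  x_4 = 37·202501+38·6·32850 = 14982337,  y_4 = 37·32850+6·202501 = 2430456

37 6
2737 444
202501 32850
14982337 2430456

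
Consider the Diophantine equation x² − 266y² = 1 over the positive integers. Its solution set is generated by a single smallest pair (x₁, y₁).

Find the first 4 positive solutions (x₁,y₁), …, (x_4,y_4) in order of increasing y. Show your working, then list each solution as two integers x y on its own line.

685 42
938449 57540
1285674445 78829758
1761373051201 107996710920

d=266: √d = [16; 3,4,3,32] (ℓ=4, even), read p_3/q_3
step 0: (16, 1)  from 16·(1,0) + (0,1)
…
step 2: (212, 13)  from 4·(49,3) + (16,1)
step 3: (685, 42)  from 3·(212,13) + (49,3)
(x₁, y₁) = (685, 42);  685² − 266·42² = 1 ✓
k=2:  x_2 = 685·685+266·42·42 = 938449,  y_2 = 685·42+42·685 = 57540
k=3:  x_3 = 685·938449+266·42·57540 = 1285674445,  y_3 = 685·57540+42·938449 = 78829758
k=4:  x_4 = 685·1285674445+266·42·78829758 = 1761373051201,  y_4 = 685·78829758+42·1285674445 = 107996710920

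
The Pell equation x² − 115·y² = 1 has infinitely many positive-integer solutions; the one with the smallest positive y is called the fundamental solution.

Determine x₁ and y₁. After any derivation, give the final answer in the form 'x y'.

1126 105

√115 = [10; 1,2,1,1,1,1,1,2,1,20, …], period ℓ=10 (even) → k=9
i=0: a=10 ⇒ p=10, q=1
…
i=2: a=2 ⇒ p=32, q=3
i=3: a=1 ⇒ p=43, q=4
…
i=6: a=1 ⇒ p=193, q=18
i=7: a=1 ⇒ p=311, q=29
i=8: a=2 ⇒ p=815, q=76
i=9: a=1 ⇒ p=1126, q=105
fundamental: x₁=1126, y₁=105  (since 1267876 − 115·11025 = 1)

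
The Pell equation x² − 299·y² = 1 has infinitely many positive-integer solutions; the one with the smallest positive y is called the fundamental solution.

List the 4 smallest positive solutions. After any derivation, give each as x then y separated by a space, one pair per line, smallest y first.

415 24
344449 19920
285892255 16533576
237290227201 13722848160

[17; 3,2,3,34] for √299; ℓ=4 ⇒ convergent index 3
a_0=17:  p_0=17·1+0=17,  q_0=17·0+1=1
…
a_2=2:  p_2=2·52+17=121,  q_2=2·3+1=7
a_3=3:  p_3=3·121+52=415,  q_3=3·7+3=24
fundamental: x₁=415, y₁=24  (since 172225 − 299·576 = 1)
(415+24√299)^2 = 344449 + 19920√299
(415+24√299)^3 = 285892255 + 16533576√299
(415+24√299)^4 = 237290227201 + 13722848160√299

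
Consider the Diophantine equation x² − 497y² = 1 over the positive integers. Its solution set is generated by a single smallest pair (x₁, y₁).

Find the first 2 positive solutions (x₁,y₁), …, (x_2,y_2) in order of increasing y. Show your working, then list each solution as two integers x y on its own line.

[22; 3,2,2,5,6,5,2,2,3,44] for √497; ℓ=10 ⇒ convergent index 9
step 0: (22, 1)  from 22·(1,0) + (0,1)
…
step 2: (156, 7)  from 2·(67,3) + (22,1)
…
step 4: (2051, 92)  from 5·(379,17) + (156,7)
…
step 6: (65476, 2937)  from 5·(12685,569) + (2051,92)
…
step 8: (352750, 15823)  from 2·(143637,6443) + (65476,2937)
step 9: (1201887, 53912)  from 3·(352750,15823) + (143637,6443)
(x₁, y₁) = (1201887, 53912);  1201887² − 497·53912² = 1 ✓
(x_2, y_2) = (1201887·1201887 + 497·53912·53912, 1201887·53912 + 53912·1201887) = (2889064721537, 129592263888)

1201887 53912
2889064721537 129592263888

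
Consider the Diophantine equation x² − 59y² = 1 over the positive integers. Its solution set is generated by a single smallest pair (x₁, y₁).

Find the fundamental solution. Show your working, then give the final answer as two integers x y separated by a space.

√59 = [7; 1,2,7,2,1,14, …], period ℓ=6 (even) → k=5
step 0: (7, 1)  from 7·(1,0) + (0,1)
step 1: (8, 1)  from 1·(7,1) + (1,0)
step 2: (23, 3)  from 2·(8,1) + (7,1)
…
step 4: (361, 47)  from 2·(169,22) + (23,3)
step 5: (530, 69)  from 1·(361,47) + (169,22)
(x₁, y₁) = (530, 69);  530² − 59·69² = 1 ✓

530 69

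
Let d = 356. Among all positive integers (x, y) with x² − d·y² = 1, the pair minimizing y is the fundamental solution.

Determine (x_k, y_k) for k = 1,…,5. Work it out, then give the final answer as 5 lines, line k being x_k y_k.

500001 26500
500002000001 26500053000
500003000004500001 26500106000079500
500004000010000008000001 26500159000265000106000
500005000017500025000012500001 26500212000556500530000132500

d=356: √d = [18; 1,6,1,1,2,…,6,1,36] (ℓ=14, even), read p_13/q_13
i=0: a=18 ⇒ p=18, q=1
i=1: a=1 ⇒ p=19, q=1
…
i=4: a=1 ⇒ p=283, q=15
i=5: a=2 ⇒ p=717, q=38
…
i=11: a=1 ⇒ p=66019, q=3499
i=12: a=6 ⇒ p=433982, q=23001
i=13: a=1 ⇒ p=500001, q=26500
(x₁, y₁) = (500001, 26500);  500001² − 356·26500² = 1 ✓
(x_2, y_2) = (500001·500001 + 356·26500·26500, 500001·26500 + 26500·500001) = (500002000001, 26500053000)
(x_3, y_3) = (500001·500002000001 + 356·26500·26500053000, 500001·26500053000 + 26500·500002000001) = (500003000004500001, 26500106000079500)
(x_4, y_4) = (500001·500003000004500001 + 356·26500·26500106000079500, 500001·26500106000079500 + 26500·500003000004500001) = (500004000010000008000001, 26500159000265000106000)
(x_5, y_5) = (500001·500004000010000008000001 + 356·26500·26500159000265000106000, 500001·26500159000265000106000 + 26500·500004000010000008000001) = (500005000017500025000012500001, 26500212000556500530000132500)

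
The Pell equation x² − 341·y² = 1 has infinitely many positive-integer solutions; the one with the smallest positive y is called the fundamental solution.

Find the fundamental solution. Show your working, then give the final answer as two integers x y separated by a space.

√341 → a₀=18, period (2,6,1,8,2,…,6,2,36); ℓ=14 even so k=13
i=0: a=18 ⇒ p=18, q=1
i=1: a=2 ⇒ p=37, q=2
i=2: a=6 ⇒ p=240, q=13
i=3: a=1 ⇒ p=277, q=15
i=4: a=8 ⇒ p=2456, q=133
i=5: a=2 ⇒ p=5189, q=281
…
i=7: a=2 ⇒ p=20479, q=1109
…
i=12: a=6 ⇒ p=4953942, q=268271
i=13: a=2 ⇒ p=10626551, q=575460
fundamental: x₁=10626551, y₁=575460  (since 112923586155601 − 341·331154211600 = 1)

10626551 575460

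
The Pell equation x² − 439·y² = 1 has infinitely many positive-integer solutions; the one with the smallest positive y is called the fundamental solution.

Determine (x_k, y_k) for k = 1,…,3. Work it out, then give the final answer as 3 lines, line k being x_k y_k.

[20; 1,19,1,40] for √439; ℓ=4 ⇒ convergent index 3
k=0  a_k=20  p_k/q_k = 20/1
…
k=2  a_k=19  p_k/q_k = 419/20
k=3  a_k=1  p_k/q_k = 440/21
→ (440, 21).  Check: 440²=193600, 439·21²=193599, difference 1.
(x_2, y_2) = (440·440 + 439·21·21, 440·21 + 21·440) = (387199, 18480)
(x_3, y_3) = (440·387199 + 439·21·18480, 440·18480 + 21·387199) = (340734680, 16262379)

440 21
387199 18480
340734680 16262379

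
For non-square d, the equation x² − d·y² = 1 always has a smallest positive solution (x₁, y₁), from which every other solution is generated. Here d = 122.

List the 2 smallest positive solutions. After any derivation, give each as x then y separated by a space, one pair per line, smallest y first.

243 22
118097 10692

√122 → a₀=11, period (22); ℓ=1 odd so k=1
i=0: a=11 ⇒ p=11, q=1
i=1: a=22 ⇒ p=243, q=22
→ (243, 22).  Check: 243²=59049, 122·22²=59048, difference 1.
k=2:  x_2 = 243·243+122·22·22 = 118097,  y_2 = 243·22+22·243 = 10692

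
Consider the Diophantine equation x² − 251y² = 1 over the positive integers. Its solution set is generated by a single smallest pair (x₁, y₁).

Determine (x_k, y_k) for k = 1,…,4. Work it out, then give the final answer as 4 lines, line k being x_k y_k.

3674890 231957
27009633024199 1704832919460
198514860608593651330 12530146894788486843
1459040552203802437039183201 92093823044376819996025080

√251 = [15; 1,5,2,1,2,…,5,1,30, …], period ℓ=14 (even) → k=13
a_0=15:  p_0=15·1+0=15,  q_0=15·0+1=1
a_1=1:  p_1=1·15+1=16,  q_1=1·1+0=1
a_2=5:  p_2=5·16+15=95,  q_2=5·1+1=6
…
a_5=2:  p_5=2·301+206=808,  q_5=2·19+13=51
a_6=2:  p_6=2·808+301=1917,  q_6=2·51+19=121
a_7=15:  p_7=15·1917+808=29563,  q_7=15·121+51=1866
a_8=2:  p_8=2·29563+1917=61043,  q_8=2·1866+121=3853
a_9=2:  p_9=2·61043+29563=151649,  q_9=2·3853+1866=9572
a_10=1:  p_10=1·151649+61043=212692,  q_10=1·9572+3853=13425
a_11=2:  p_11=2·212692+151649=577033,  q_11=2·13425+9572=36422
a_12=5:  p_12=5·577033+212692=3097857,  q_12=5·36422+13425=195535
a_13=1:  p_13=1·3097857+577033=3674890,  q_13=1·195535+36422=231957
fundamental: x₁=3674890, y₁=231957  (since 13504816512100 − 251·53804049849 = 1)
(3674890+231957√251)^2 = 27009633024199 + 1704832919460√251
(3674890+231957√251)^3 = 198514860608593651330 + 12530146894788486843√251
(3674890+231957√251)^4 = 1459040552203802437039183201 + 92093823044376819996025080√251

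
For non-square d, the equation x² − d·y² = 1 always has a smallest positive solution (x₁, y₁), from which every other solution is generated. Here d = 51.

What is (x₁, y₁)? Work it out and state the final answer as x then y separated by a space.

50 7

d=51: √d = [7; 7,14] (ℓ=2, even), read p_1/q_1
k=0  a_k=7  p_k/q_k = 7/1
k=1  a_k=7  p_k/q_k = 50/7
→ (50, 7).  Check: 50²=2500, 51·7²=2499, difference 1.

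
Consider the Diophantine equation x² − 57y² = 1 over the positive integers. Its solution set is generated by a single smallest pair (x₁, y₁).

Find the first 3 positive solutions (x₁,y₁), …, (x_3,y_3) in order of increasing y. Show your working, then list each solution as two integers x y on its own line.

[7; 1,1,4,1,1,14] for √57; ℓ=6 ⇒ convergent index 5
a_0=7:  p_0=7·1+0=7,  q_0=7·0+1=1
a_1=1:  p_1=1·7+1=8,  q_1=1·1+0=1
a_2=1:  p_2=1·8+7=15,  q_2=1·1+1=2
a_3=4:  p_3=4·15+8=68,  q_3=4·2+1=9
a_4=1:  p_4=1·68+15=83,  q_4=1·9+2=11
a_5=1:  p_5=1·83+68=151,  q_5=1·11+9=20
fundamental: x₁=151, y₁=20  (since 22801 − 57·400 = 1)
(x_2, y_2) = (151·151 + 57·20·20, 151·20 + 20·151) = (45601, 6040)
(x_3, y_3) = (151·45601 + 57·20·6040, 151·6040 + 20·45601) = (13771351, 1824060)

151 20
45601 6040
13771351 1824060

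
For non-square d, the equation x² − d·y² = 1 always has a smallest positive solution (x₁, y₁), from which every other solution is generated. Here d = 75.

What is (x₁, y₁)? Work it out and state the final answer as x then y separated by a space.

26 3

[8; 1,1,1,16] for √75; ℓ=4 ⇒ convergent index 3
i=0: a=8 ⇒ p=8, q=1
i=1: a=1 ⇒ p=9, q=1
i=2: a=1 ⇒ p=17, q=2
i=3: a=1 ⇒ p=26, q=3
fundamental: x₁=26, y₁=3  (since 676 − 75·9 = 1)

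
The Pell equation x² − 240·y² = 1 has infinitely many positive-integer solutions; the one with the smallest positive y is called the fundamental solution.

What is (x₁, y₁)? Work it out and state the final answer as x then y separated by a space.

d=240: √d = [15; 2,30] (ℓ=2, even), read p_1/q_1
step 0: (15, 1)  from 15·(1,0) + (0,1)
step 1: (31, 2)  from 2·(15,1) + (1,0)
(x₁, y₁) = (31, 2);  31² − 240·2² = 1 ✓

31 2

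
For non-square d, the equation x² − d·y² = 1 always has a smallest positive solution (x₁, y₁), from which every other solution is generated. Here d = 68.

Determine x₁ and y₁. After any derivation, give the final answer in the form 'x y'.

√68 → a₀=8, period (4,16); ℓ=2 even so k=1
a_0=8:  p_0=8·1+0=8,  q_0=8·0+1=1
a_1=4:  p_1=4·8+1=33,  q_1=4·1+0=4
fundamental: x₁=33, y₁=4  (since 1089 − 68·16 = 1)

33 4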